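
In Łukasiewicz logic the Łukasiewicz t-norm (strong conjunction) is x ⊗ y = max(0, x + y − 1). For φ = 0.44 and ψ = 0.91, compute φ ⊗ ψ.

0.35

φ ⊗ ψ = max(0, 0.44 + 0.91 − 1) = max(0, 0.35) = 0.35
For comparison, the Gödel (minimum) t-norm min(x, y) would give 0.44.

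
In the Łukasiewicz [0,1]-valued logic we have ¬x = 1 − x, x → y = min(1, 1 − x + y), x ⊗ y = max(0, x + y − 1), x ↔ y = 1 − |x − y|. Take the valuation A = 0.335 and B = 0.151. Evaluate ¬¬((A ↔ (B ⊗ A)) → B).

B ⊗ A = max(0, 0.151 + 0.335 − 1) = max(0, -0.514) = 0.000
A ↔ (B ⊗ A) = 1 − |0.335 − 0.000| = 1 − 0.335 = 0.665
(A ↔ (B ⊗ A)) → B = min(1, 1 − 0.665 + 0.151) = min(1, 0.486) = 0.486
¬((A ↔ (B ⊗ A)) → B) = 1 − 0.486 = 0.514
¬¬((A ↔ (B ⊗ A)) → B) = 1 − 0.514 = 0.486

0.486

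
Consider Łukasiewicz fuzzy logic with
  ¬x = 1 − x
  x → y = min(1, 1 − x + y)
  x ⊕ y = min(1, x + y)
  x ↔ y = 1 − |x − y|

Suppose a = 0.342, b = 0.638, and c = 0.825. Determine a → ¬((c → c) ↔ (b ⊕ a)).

0.678

c → c = min(1, 1 − 0.825 + 0.825) = min(1, 1.000) = 1.000
b ⊕ a = min(1, 0.638 + 0.342) = min(1, 0.980) = 0.980
(c → c) ↔ (b ⊕ a) = 1 − |1.000 − 0.980| = 1 − 0.020 = 0.980
¬((c → c) ↔ (b ⊕ a)) = 1 − 0.980 = 0.020
a → ¬((c → c) ↔ (b ⊕ a)) = min(1, 1 − 0.342 + 0.020) = min(1, 0.678) = 0.678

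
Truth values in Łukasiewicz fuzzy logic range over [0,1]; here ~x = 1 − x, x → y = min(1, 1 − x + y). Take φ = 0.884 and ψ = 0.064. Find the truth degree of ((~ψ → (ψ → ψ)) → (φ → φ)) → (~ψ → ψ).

0.128

~ψ = 1 − 0.064 = 0.936
ψ → ψ = min(1, 1 − 0.064 + 0.064) = min(1, 1.000) = 1.000
~ψ → (ψ → ψ) = min(1, 1 − 0.936 + 1.000) = min(1, 1.064) = 1.000
φ → φ = min(1, 1 − 0.884 + 0.884) = min(1, 1.000) = 1.000
(~ψ → (ψ → ψ)) → (φ → φ) = min(1, 1 − 1.000 + 1.000) = min(1, 1.000) = 1.000
~ψ → ψ = min(1, 1 − 0.936 + 0.064) = min(1, 0.128) = 0.128
((~ψ → (ψ → ψ)) → (φ → φ)) → (~ψ → ψ) = min(1, 1 − 1.000 + 0.128) = min(1, 0.128) = 0.128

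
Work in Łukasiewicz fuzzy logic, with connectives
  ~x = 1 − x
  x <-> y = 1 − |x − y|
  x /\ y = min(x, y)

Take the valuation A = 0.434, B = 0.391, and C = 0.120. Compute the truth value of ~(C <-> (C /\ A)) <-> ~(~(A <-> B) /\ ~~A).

C /\ A = min(0.120, 0.434) = 0.120
C <-> (C /\ A) = 1 − |0.120 − 0.120| = 1 − 0.000 = 1.000
~(C <-> (C /\ A)) = 1 − 1.000 = 0.000
A <-> B = 1 − |0.434 − 0.391| = 1 − 0.043 = 0.957
~(A <-> B) = 1 − 0.957 = 0.043
~A = 1 − 0.434 = 0.566
~~A = 1 − 0.566 = 0.434
~(A <-> B) /\ ~~A = min(0.043, 0.434) = 0.043
~(~(A <-> B) /\ ~~A) = 1 − 0.043 = 0.957
~(C <-> (C /\ A)) <-> ~(~(A <-> B) /\ ~~A) = 1 − |0.000 − 0.957| = 1 − 0.957 = 0.043

0.043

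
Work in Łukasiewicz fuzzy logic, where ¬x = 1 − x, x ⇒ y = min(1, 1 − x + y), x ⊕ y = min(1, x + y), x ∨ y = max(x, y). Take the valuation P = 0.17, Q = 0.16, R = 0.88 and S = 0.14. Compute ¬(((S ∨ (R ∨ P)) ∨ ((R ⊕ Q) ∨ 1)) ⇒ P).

0.83

R ∨ P = max(0.88, 0.17) = 0.88
S ∨ (R ∨ P) = max(0.14, 0.88) = 0.88
R ⊕ Q = min(1, 0.88 + 0.16) = min(1, 1.04) = 1.00
(R ⊕ Q) ∨ 1 = max(1.00, 1.00) = 1.00
(S ∨ (R ∨ P)) ∨ ((R ⊕ Q) ∨ 1) = max(0.88, 1.00) = 1.00
((S ∨ (R ∨ P)) ∨ ((R ⊕ Q) ∨ 1)) ⇒ P = min(1, 1 − 1.00 + 0.17) = min(1, 0.17) = 0.17
¬(((S ∨ (R ∨ P)) ∨ ((R ⊕ Q) ∨ 1)) ⇒ P) = 1 − 0.17 = 0.83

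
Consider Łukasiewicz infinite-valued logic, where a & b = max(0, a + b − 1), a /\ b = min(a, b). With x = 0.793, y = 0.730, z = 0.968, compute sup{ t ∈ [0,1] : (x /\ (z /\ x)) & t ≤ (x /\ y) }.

0.937

z /\ x = min(0.968, 0.793) = 0.793
x /\ (z /\ x) = min(0.793, 0.793) = 0.793
So the left factor is x /\ (z /\ x) = 0.793.
x /\ y = min(0.793, 0.730) = 0.730
So the right-hand bound is x /\ y = 0.730.
The residuum of the Łukasiewicz t-norm gives the supremum: min(1, 1 − 0.793 + 0.730).
1 − 0.793 + 0.730 = 0.937, so t = min(1, 0.937) = 0.937.
Check: 0.793 & 0.937 = max(0, 0.730) = 0.730 ≤ 0.730.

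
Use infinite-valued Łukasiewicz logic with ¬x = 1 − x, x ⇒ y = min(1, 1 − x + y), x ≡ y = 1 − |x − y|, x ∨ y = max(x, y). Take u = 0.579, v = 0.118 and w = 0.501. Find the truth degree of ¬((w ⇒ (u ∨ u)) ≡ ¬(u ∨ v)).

u ∨ u = max(0.579, 0.579) = 0.579
w ⇒ (u ∨ u) = min(1, 1 − 0.501 + 0.579) = min(1, 1.078) = 1.000
u ∨ v = max(0.579, 0.118) = 0.579
¬(u ∨ v) = 1 − 0.579 = 0.421
(w ⇒ (u ∨ u)) ≡ ¬(u ∨ v) = 1 − |1.000 − 0.421| = 1 − 0.579 = 0.421
¬((w ⇒ (u ∨ u)) ≡ ¬(u ∨ v)) = 1 − 0.421 = 0.579

0.579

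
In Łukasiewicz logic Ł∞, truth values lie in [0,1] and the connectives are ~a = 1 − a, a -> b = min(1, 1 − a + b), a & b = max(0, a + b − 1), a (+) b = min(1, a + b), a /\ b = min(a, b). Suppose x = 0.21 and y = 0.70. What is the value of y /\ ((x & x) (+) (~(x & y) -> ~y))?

x & x = max(0, 0.21 + 0.21 − 1) = max(0, -0.58) = 0.00
x & y = max(0, 0.21 + 0.70 − 1) = max(0, -0.09) = 0.00
~(x & y) = 1 − 0.00 = 1.00
~y = 1 − 0.70 = 0.30
~(x & y) -> ~y = min(1, 1 − 1.00 + 0.30) = min(1, 0.30) = 0.30
(x & x) (+) (~(x & y) -> ~y) = min(1, 0.00 + 0.30) = min(1, 0.30) = 0.30
y /\ ((x & x) (+) (~(x & y) -> ~y)) = min(0.70, 0.30) = 0.30

0.30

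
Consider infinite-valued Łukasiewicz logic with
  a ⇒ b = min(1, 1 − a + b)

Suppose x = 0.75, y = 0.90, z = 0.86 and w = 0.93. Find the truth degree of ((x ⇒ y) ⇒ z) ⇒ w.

1.00

x ⇒ y = min(1, 1 − 0.75 + 0.90) = min(1, 1.15) = 1.00
(x ⇒ y) ⇒ z = min(1, 1 − 1.00 + 0.86) = min(1, 0.86) = 0.86
((x ⇒ y) ⇒ z) ⇒ w = min(1, 1 − 0.86 + 0.93) = min(1, 1.07) = 1.00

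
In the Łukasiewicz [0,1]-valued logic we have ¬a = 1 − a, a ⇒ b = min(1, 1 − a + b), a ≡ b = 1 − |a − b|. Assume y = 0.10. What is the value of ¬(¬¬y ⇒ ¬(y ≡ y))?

0.10

¬y = 1 − 0.10 = 0.90
¬¬y = 1 − 0.90 = 0.10
y ≡ y = 1 − |0.10 − 0.10| = 1 − 0.00 = 1.00
¬(y ≡ y) = 1 − 1.00 = 0.00
¬¬y ⇒ ¬(y ≡ y) = min(1, 1 − 0.10 + 0.00) = min(1, 0.90) = 0.90
¬(¬¬y ⇒ ¬(y ≡ y)) = 1 − 0.90 = 0.10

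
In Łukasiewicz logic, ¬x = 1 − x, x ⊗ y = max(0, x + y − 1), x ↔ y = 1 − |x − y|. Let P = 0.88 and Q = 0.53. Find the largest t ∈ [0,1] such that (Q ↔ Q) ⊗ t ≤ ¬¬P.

Q ↔ Q = 1 − |0.53 − 0.53| = 1 − 0.00 = 1.00
So the left factor is Q ↔ Q = 1.00.
¬P = 1 − 0.88 = 0.12
¬¬P = 1 − 0.12 = 0.88
So the right-hand bound is ¬¬P = 0.88.
The residuum of the Łukasiewicz t-norm gives the supremum: min(1, 1 − 1.00 + 0.88).
1 − 1.00 + 0.88 = 0.88, so t = min(1, 0.88) = 0.88.
Check: 1.00 ⊗ 0.88 = max(0, 0.88) = 0.88 ≤ 0.88.

0.88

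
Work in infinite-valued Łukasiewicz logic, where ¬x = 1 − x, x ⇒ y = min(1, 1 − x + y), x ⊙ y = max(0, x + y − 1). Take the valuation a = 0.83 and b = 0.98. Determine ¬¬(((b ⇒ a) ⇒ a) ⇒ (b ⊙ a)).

0.83

b ⇒ a = min(1, 1 − 0.98 + 0.83) = min(1, 0.85) = 0.85
(b ⇒ a) ⇒ a = min(1, 1 − 0.85 + 0.83) = min(1, 0.98) = 0.98
b ⊙ a = max(0, 0.98 + 0.83 − 1) = max(0, 0.81) = 0.81
((b ⇒ a) ⇒ a) ⇒ (b ⊙ a) = min(1, 1 − 0.98 + 0.81) = min(1, 0.83) = 0.83
¬(((b ⇒ a) ⇒ a) ⇒ (b ⊙ a)) = 1 − 0.83 = 0.17
¬¬(((b ⇒ a) ⇒ a) ⇒ (b ⊙ a)) = 1 − 0.17 = 0.83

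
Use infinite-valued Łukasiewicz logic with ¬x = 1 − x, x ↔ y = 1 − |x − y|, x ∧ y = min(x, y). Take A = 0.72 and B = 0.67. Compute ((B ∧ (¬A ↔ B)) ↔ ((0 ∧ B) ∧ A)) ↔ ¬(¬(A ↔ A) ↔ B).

0.72

¬A = 1 − 0.72 = 0.28
¬A ↔ B = 1 − |0.28 − 0.67| = 1 − 0.39 = 0.61
B ∧ (¬A ↔ B) = min(0.67, 0.61) = 0.61
0 ∧ B = min(0.00, 0.67) = 0.00
(0 ∧ B) ∧ A = min(0.00, 0.72) = 0.00
(B ∧ (¬A ↔ B)) ↔ ((0 ∧ B) ∧ A) = 1 − |0.61 − 0.00| = 1 − 0.61 = 0.39
A ↔ A = 1 − |0.72 − 0.72| = 1 − 0.00 = 1.00
¬(A ↔ A) = 1 − 1.00 = 0.00
¬(A ↔ A) ↔ B = 1 − |0.00 − 0.67| = 1 − 0.67 = 0.33
¬(¬(A ↔ A) ↔ B) = 1 − 0.33 = 0.67
((B ∧ (¬A ↔ B)) ↔ ((0 ∧ B) ∧ A)) ↔ ¬(¬(A ↔ A) ↔ B) = 1 − |0.39 − 0.67| = 1 − 0.28 = 0.72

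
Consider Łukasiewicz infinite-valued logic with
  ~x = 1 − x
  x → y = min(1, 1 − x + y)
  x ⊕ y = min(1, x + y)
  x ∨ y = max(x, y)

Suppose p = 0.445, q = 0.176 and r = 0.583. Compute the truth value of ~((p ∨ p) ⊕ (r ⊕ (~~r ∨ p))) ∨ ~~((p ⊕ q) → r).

0.962

p ∨ p = max(0.445, 0.445) = 0.445
~r = 1 − 0.583 = 0.417
~~r = 1 − 0.417 = 0.583
~~r ∨ p = max(0.583, 0.445) = 0.583
r ⊕ (~~r ∨ p) = min(1, 0.583 + 0.583) = min(1, 1.166) = 1.000
(p ∨ p) ⊕ (r ⊕ (~~r ∨ p)) = min(1, 0.445 + 1.000) = min(1, 1.445) = 1.000
~((p ∨ p) ⊕ (r ⊕ (~~r ∨ p))) = 1 − 1.000 = 0.000
p ⊕ q = min(1, 0.445 + 0.176) = min(1, 0.621) = 0.621
(p ⊕ q) → r = min(1, 1 − 0.621 + 0.583) = min(1, 0.962) = 0.962
~((p ⊕ q) → r) = 1 − 0.962 = 0.038
~~((p ⊕ q) → r) = 1 − 0.038 = 0.962
~((p ∨ p) ⊕ (r ⊕ (~~r ∨ p))) ∨ ~~((p ⊕ q) → r) = max(0.000, 0.962) = 0.962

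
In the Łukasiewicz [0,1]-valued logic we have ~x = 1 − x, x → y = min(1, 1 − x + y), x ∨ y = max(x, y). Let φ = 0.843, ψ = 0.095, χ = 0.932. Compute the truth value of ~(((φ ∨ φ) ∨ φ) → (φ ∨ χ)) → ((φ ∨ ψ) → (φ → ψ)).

φ ∨ φ = max(0.843, 0.843) = 0.843
(φ ∨ φ) ∨ φ = max(0.843, 0.843) = 0.843
φ ∨ χ = max(0.843, 0.932) = 0.932
((φ ∨ φ) ∨ φ) → (φ ∨ χ) = min(1, 1 − 0.843 + 0.932) = min(1, 1.089) = 1.000
~(((φ ∨ φ) ∨ φ) → (φ ∨ χ)) = 1 − 1.000 = 0.000
φ ∨ ψ = max(0.843, 0.095) = 0.843
φ → ψ = min(1, 1 − 0.843 + 0.095) = min(1, 0.252) = 0.252
(φ ∨ ψ) → (φ → ψ) = min(1, 1 − 0.843 + 0.252) = min(1, 0.409) = 0.409
~(((φ ∨ φ) ∨ φ) → (φ ∨ χ)) → ((φ ∨ ψ) → (φ → ψ)) = min(1, 1 − 0.000 + 0.409) = min(1, 1.409) = 1.000

1.000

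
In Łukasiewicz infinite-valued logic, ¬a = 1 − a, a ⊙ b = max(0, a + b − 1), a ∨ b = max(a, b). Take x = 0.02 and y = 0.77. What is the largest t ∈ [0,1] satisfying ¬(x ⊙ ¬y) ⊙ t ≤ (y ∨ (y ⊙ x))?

0.77

¬y = 1 − 0.77 = 0.23
x ⊙ ¬y = max(0, 0.02 + 0.23 − 1) = max(0, -0.75) = 0.00
¬(x ⊙ ¬y) = 1 − 0.00 = 1.00
So the left factor is ¬(x ⊙ ¬y) = 1.00.
y ⊙ x = max(0, 0.77 + 0.02 − 1) = max(0, -0.21) = 0.00
y ∨ (y ⊙ x) = max(0.77, 0.00) = 0.77
So the right-hand bound is y ∨ (y ⊙ x) = 0.77.
The residuum of the Łukasiewicz t-norm gives the supremum: min(1, 1 − 1.00 + 0.77).
1 − 1.00 + 0.77 = 0.77, so t = min(1, 0.77) = 0.77.
Check: 1.00 ⊙ 0.77 = max(0, 0.77) = 0.77 ≤ 0.77.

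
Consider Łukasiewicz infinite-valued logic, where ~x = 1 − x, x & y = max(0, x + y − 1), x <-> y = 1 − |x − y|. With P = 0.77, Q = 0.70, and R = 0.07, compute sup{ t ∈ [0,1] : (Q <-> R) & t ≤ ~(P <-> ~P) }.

1.00

Q <-> R = 1 − |0.70 − 0.07| = 1 − 0.63 = 0.37
So the left factor is Q <-> R = 0.37.
~P = 1 − 0.77 = 0.23
P <-> ~P = 1 − |0.77 − 0.23| = 1 − 0.54 = 0.46
~(P <-> ~P) = 1 − 0.46 = 0.54
So the right-hand bound is ~(P <-> ~P) = 0.54.
The residuum of the Łukasiewicz t-norm gives the supremum: min(1, 1 − 0.37 + 0.54).
1 − 0.37 + 0.54 = 1.17, so t = min(1, 1.17) = 1.00.
Check: 0.37 & 1.00 = max(0, 0.37) = 0.37 ≤ 0.54.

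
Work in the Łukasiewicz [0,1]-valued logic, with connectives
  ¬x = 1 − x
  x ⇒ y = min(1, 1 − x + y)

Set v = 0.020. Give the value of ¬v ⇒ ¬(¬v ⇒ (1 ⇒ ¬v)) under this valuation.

¬v = 1 − 0.020 = 0.980
1 ⇒ ¬v = min(1, 1 − 1.000 + 0.980) = min(1, 0.980) = 0.980
¬v ⇒ (1 ⇒ ¬v) = min(1, 1 − 0.980 + 0.980) = min(1, 1.000) = 1.000
¬(¬v ⇒ (1 ⇒ ¬v)) = 1 − 1.000 = 0.000
¬v ⇒ ¬(¬v ⇒ (1 ⇒ ¬v)) = min(1, 1 − 0.980 + 0.000) = min(1, 0.020) = 0.020

0.020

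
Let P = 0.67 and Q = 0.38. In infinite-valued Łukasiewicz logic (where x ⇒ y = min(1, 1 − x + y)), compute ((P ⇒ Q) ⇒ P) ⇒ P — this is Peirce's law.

P ⇒ Q = min(1, 1 − 0.67 + 0.38) = min(1, 0.71) = 0.71
(P ⇒ Q) ⇒ P = min(1, 1 − 0.71 + 0.67) = min(1, 0.96) = 0.96
((P ⇒ Q) ⇒ P) ⇒ P = min(1, 1 − 0.96 + 0.67) = min(1, 0.71) = 0.71
(The value 0.71 < 1 shows this instance is not satisfied; not a Ł∞-tautology in general.)

0.71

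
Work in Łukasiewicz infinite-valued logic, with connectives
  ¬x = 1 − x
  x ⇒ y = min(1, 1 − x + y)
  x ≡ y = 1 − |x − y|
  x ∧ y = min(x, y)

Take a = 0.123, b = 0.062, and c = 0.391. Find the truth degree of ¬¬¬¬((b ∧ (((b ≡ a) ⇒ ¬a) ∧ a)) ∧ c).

b ≡ a = 1 − |0.062 − 0.123| = 1 − 0.061 = 0.939
¬a = 1 − 0.123 = 0.877
(b ≡ a) ⇒ ¬a = min(1, 1 − 0.939 + 0.877) = min(1, 0.938) = 0.938
((b ≡ a) ⇒ ¬a) ∧ a = min(0.938, 0.123) = 0.123
b ∧ (((b ≡ a) ⇒ ¬a) ∧ a) = min(0.062, 0.123) = 0.062
(b ∧ (((b ≡ a) ⇒ ¬a) ∧ a)) ∧ c = min(0.062, 0.391) = 0.062
¬((b ∧ (((b ≡ a) ⇒ ¬a) ∧ a)) ∧ c) = 1 − 0.062 = 0.938
¬¬((b ∧ (((b ≡ a) ⇒ ¬a) ∧ a)) ∧ c) = 1 − 0.938 = 0.062
¬¬¬((b ∧ (((b ≡ a) ⇒ ¬a) ∧ a)) ∧ c) = 1 − 0.062 = 0.938
¬¬¬¬((b ∧ (((b ≡ a) ⇒ ¬a) ∧ a)) ∧ c) = 1 − 0.938 = 0.062

0.062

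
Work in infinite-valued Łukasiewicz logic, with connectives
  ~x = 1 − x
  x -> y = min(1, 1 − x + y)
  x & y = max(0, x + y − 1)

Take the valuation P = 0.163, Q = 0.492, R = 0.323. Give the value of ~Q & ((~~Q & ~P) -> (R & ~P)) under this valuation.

0.339

~Q = 1 − 0.492 = 0.508
~~Q = 1 − 0.508 = 0.492
~P = 1 − 0.163 = 0.837
~~Q & ~P = max(0, 0.492 + 0.837 − 1) = max(0, 0.329) = 0.329
R & ~P = max(0, 0.323 + 0.837 − 1) = max(0, 0.160) = 0.160
(~~Q & ~P) -> (R & ~P) = min(1, 1 − 0.329 + 0.160) = min(1, 0.831) = 0.831
~Q & ((~~Q & ~P) -> (R & ~P)) = max(0, 0.508 + 0.831 − 1) = max(0, 0.339) = 0.339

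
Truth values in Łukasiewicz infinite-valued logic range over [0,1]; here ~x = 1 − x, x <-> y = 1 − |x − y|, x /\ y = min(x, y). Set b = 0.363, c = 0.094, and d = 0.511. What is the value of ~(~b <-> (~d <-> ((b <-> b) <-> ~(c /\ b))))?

~b = 1 − 0.363 = 0.637
~d = 1 − 0.511 = 0.489
b <-> b = 1 − |0.363 − 0.363| = 1 − 0.000 = 1.000
c /\ b = min(0.094, 0.363) = 0.094
~(c /\ b) = 1 − 0.094 = 0.906
(b <-> b) <-> ~(c /\ b) = 1 − |1.000 − 0.906| = 1 − 0.094 = 0.906
~d <-> ((b <-> b) <-> ~(c /\ b)) = 1 − |0.489 − 0.906| = 1 − 0.417 = 0.583
~b <-> (~d <-> ((b <-> b) <-> ~(c /\ b))) = 1 − |0.637 − 0.583| = 1 − 0.054 = 0.946
~(~b <-> (~d <-> ((b <-> b) <-> ~(c /\ b)))) = 1 − 0.946 = 0.054

0.054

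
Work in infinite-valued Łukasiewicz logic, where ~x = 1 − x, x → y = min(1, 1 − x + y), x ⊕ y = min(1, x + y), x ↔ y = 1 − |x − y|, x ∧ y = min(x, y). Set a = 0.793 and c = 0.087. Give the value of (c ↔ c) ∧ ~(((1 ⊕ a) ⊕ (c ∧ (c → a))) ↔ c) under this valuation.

0.913

c ↔ c = 1 − |0.087 − 0.087| = 1 − 0.000 = 1.000
1 ⊕ a = min(1, 1.000 + 0.793) = min(1, 1.793) = 1.000
c → a = min(1, 1 − 0.087 + 0.793) = min(1, 1.706) = 1.000
c ∧ (c → a) = min(0.087, 1.000) = 0.087
(1 ⊕ a) ⊕ (c ∧ (c → a)) = min(1, 1.000 + 0.087) = min(1, 1.087) = 1.000
((1 ⊕ a) ⊕ (c ∧ (c → a))) ↔ c = 1 − |1.000 − 0.087| = 1 − 0.913 = 0.087
~(((1 ⊕ a) ⊕ (c ∧ (c → a))) ↔ c) = 1 − 0.087 = 0.913
(c ↔ c) ∧ ~(((1 ⊕ a) ⊕ (c ∧ (c → a))) ↔ c) = min(1.000, 0.913) = 0.913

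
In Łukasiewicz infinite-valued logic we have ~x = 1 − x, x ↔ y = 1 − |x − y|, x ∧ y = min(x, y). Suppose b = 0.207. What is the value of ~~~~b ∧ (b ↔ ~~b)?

0.207

~b = 1 − 0.207 = 0.793
~~b = 1 − 0.793 = 0.207
~~~b = 1 − 0.207 = 0.793
~~~~b = 1 − 0.793 = 0.207
b ↔ ~~b = 1 − |0.207 − 0.207| = 1 − 0.000 = 1.000
~~~~b ∧ (b ↔ ~~b) = min(0.207, 1.000) = 0.207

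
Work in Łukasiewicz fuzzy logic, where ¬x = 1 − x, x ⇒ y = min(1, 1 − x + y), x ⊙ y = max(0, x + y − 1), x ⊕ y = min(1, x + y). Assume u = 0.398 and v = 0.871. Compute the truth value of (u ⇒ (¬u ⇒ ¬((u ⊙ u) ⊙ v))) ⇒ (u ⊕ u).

0.796

¬u = 1 − 0.398 = 0.602
u ⊙ u = max(0, 0.398 + 0.398 − 1) = max(0, -0.204) = 0.000
(u ⊙ u) ⊙ v = max(0, 0.000 + 0.871 − 1) = max(0, -0.129) = 0.000
¬((u ⊙ u) ⊙ v) = 1 − 0.000 = 1.000
¬u ⇒ ¬((u ⊙ u) ⊙ v) = min(1, 1 − 0.602 + 1.000) = min(1, 1.398) = 1.000
u ⇒ (¬u ⇒ ¬((u ⊙ u) ⊙ v)) = min(1, 1 − 0.398 + 1.000) = min(1, 1.602) = 1.000
u ⊕ u = min(1, 0.398 + 0.398) = min(1, 0.796) = 0.796
(u ⇒ (¬u ⇒ ¬((u ⊙ u) ⊙ v))) ⇒ (u ⊕ u) = min(1, 1 − 1.000 + 0.796) = min(1, 0.796) = 0.796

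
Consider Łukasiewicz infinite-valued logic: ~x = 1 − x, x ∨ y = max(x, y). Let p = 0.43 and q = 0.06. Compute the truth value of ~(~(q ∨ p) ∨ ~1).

0.43

q ∨ p = max(0.06, 0.43) = 0.43
~(q ∨ p) = 1 − 0.43 = 0.57
~1 = 1 − 1.00 = 0.00
~(q ∨ p) ∨ ~1 = max(0.57, 0.00) = 0.57
~(~(q ∨ p) ∨ ~1) = 1 − 0.57 = 0.43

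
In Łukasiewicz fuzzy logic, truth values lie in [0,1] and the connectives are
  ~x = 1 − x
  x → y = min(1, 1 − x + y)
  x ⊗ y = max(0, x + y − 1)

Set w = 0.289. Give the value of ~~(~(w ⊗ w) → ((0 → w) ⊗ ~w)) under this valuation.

0.711

w ⊗ w = max(0, 0.289 + 0.289 − 1) = max(0, -0.422) = 0.000
~(w ⊗ w) = 1 − 0.000 = 1.000
0 → w = min(1, 1 − 0.000 + 0.289) = min(1, 1.289) = 1.000
~w = 1 − 0.289 = 0.711
(0 → w) ⊗ ~w = max(0, 1.000 + 0.711 − 1) = max(0, 0.711) = 0.711
~(w ⊗ w) → ((0 → w) ⊗ ~w) = min(1, 1 − 1.000 + 0.711) = min(1, 0.711) = 0.711
~(~(w ⊗ w) → ((0 → w) ⊗ ~w)) = 1 − 0.711 = 0.289
~~(~(w ⊗ w) → ((0 → w) ⊗ ~w)) = 1 − 0.289 = 0.711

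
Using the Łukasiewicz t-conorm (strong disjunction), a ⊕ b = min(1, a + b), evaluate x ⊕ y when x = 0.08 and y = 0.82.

x ⊕ y = min(1, 0.08 + 0.82) = min(1, 0.90) = 0.90
For comparison, the Gödel t-conorm max(a, b) would give 0.82.

0.90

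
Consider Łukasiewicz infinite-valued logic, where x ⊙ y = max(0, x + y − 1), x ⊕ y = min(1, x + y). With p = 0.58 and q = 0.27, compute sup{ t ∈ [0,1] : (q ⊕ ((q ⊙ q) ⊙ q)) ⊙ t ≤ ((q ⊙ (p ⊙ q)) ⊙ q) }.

q ⊙ q = max(0, 0.27 + 0.27 − 1) = max(0, -0.46) = 0.00
(q ⊙ q) ⊙ q = max(0, 0.00 + 0.27 − 1) = max(0, -0.73) = 0.00
q ⊕ ((q ⊙ q) ⊙ q) = min(1, 0.27 + 0.00) = min(1, 0.27) = 0.27
So the left factor is q ⊕ ((q ⊙ q) ⊙ q) = 0.27.
p ⊙ q = max(0, 0.58 + 0.27 − 1) = max(0, -0.15) = 0.00
q ⊙ (p ⊙ q) = max(0, 0.27 + 0.00 − 1) = max(0, -0.73) = 0.00
(q ⊙ (p ⊙ q)) ⊙ q = max(0, 0.00 + 0.27 − 1) = max(0, -0.73) = 0.00
So the right-hand bound is (q ⊙ (p ⊙ q)) ⊙ q = 0.00.
The residuum of the Łukasiewicz t-norm gives the supremum: min(1, 1 − 0.27 + 0.00).
1 − 0.27 + 0.00 = 0.73, so t = min(1, 0.73) = 0.73.
Check: 0.27 ⊙ 0.73 = max(0, 0.00) = 0.00 ≤ 0.00.

0.73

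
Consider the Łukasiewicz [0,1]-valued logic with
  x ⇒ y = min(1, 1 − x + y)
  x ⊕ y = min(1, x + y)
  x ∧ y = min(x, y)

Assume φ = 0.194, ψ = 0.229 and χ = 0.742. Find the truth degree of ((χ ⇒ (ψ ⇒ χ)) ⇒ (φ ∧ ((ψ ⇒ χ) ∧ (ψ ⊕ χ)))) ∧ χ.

ψ ⇒ χ = min(1, 1 − 0.229 + 0.742) = min(1, 1.513) = 1.000
χ ⇒ (ψ ⇒ χ) = min(1, 1 − 0.742 + 1.000) = min(1, 1.258) = 1.000
ψ ⊕ χ = min(1, 0.229 + 0.742) = min(1, 0.971) = 0.971
(ψ ⇒ χ) ∧ (ψ ⊕ χ) = min(1.000, 0.971) = 0.971
φ ∧ ((ψ ⇒ χ) ∧ (ψ ⊕ χ)) = min(0.194, 0.971) = 0.194
(χ ⇒ (ψ ⇒ χ)) ⇒ (φ ∧ ((ψ ⇒ χ) ∧ (ψ ⊕ χ))) = min(1, 1 − 1.000 + 0.194) = min(1, 0.194) = 0.194
((χ ⇒ (ψ ⇒ χ)) ⇒ (φ ∧ ((ψ ⇒ χ) ∧ (ψ ⊕ χ)))) ∧ χ = min(0.194, 0.742) = 0.194

0.194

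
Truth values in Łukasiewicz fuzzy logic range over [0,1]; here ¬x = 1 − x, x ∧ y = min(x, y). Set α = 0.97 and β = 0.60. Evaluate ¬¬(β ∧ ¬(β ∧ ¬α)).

¬α = 1 − 0.97 = 0.03
β ∧ ¬α = min(0.60, 0.03) = 0.03
¬(β ∧ ¬α) = 1 − 0.03 = 0.97
β ∧ ¬(β ∧ ¬α) = min(0.60, 0.97) = 0.60
¬(β ∧ ¬(β ∧ ¬α)) = 1 − 0.60 = 0.40
¬¬(β ∧ ¬(β ∧ ¬α)) = 1 − 0.40 = 0.60

0.60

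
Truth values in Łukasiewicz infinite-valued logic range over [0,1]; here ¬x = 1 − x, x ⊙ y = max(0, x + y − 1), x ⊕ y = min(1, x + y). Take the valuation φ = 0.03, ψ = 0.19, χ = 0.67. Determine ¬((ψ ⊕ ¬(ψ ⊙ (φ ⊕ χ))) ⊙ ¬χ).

0.67

φ ⊕ χ = min(1, 0.03 + 0.67) = min(1, 0.70) = 0.70
ψ ⊙ (φ ⊕ χ) = max(0, 0.19 + 0.70 − 1) = max(0, -0.11) = 0.00
¬(ψ ⊙ (φ ⊕ χ)) = 1 − 0.00 = 1.00
ψ ⊕ ¬(ψ ⊙ (φ ⊕ χ)) = min(1, 0.19 + 1.00) = min(1, 1.19) = 1.00
¬χ = 1 − 0.67 = 0.33
(ψ ⊕ ¬(ψ ⊙ (φ ⊕ χ))) ⊙ ¬χ = max(0, 1.00 + 0.33 − 1) = max(0, 0.33) = 0.33
¬((ψ ⊕ ¬(ψ ⊙ (φ ⊕ χ))) ⊙ ¬χ) = 1 − 0.33 = 0.67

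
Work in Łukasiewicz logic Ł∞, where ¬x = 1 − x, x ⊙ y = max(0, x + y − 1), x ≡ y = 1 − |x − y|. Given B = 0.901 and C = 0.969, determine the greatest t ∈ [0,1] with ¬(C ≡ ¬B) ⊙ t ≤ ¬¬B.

¬B = 1 − 0.901 = 0.099
C ≡ ¬B = 1 − |0.969 − 0.099| = 1 − 0.870 = 0.130
¬(C ≡ ¬B) = 1 − 0.130 = 0.870
So the left factor is ¬(C ≡ ¬B) = 0.870.
¬¬B = 1 − 0.099 = 0.901
So the right-hand bound is ¬¬B = 0.901.
The residuum of the Łukasiewicz t-norm gives the supremum: min(1, 1 − 0.870 + 0.901).
1 − 0.870 + 0.901 = 1.031, so t = min(1, 1.031) = 1.000.
Check: 0.870 ⊙ 1.000 = max(0, 0.870) = 0.870 ≤ 0.901.

1.000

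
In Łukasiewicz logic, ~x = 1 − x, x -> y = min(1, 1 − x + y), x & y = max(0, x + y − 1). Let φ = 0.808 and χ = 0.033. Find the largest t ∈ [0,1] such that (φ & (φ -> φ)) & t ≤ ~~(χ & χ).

φ -> φ = min(1, 1 − 0.808 + 0.808) = min(1, 1.000) = 1.000
φ & (φ -> φ) = max(0, 0.808 + 1.000 − 1) = max(0, 0.808) = 0.808
So the left factor is φ & (φ -> φ) = 0.808.
χ & χ = max(0, 0.033 + 0.033 − 1) = max(0, -0.934) = 0.000
~(χ & χ) = 1 − 0.000 = 1.000
~~(χ & χ) = 1 − 1.000 = 0.000
So the right-hand bound is ~~(χ & χ) = 0.000.
The residuum of the Łukasiewicz t-norm gives the supremum: min(1, 1 − 0.808 + 0.000).
1 − 0.808 + 0.000 = 0.192, so t = min(1, 0.192) = 0.192.
Check: 0.808 & 0.192 = max(0, 0.000) = 0.000 ≤ 0.000.

0.192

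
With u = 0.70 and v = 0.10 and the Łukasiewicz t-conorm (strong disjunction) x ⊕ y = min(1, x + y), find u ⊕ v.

0.80

u ⊕ v = min(1, 0.70 + 0.10) = min(1, 0.80) = 0.80
For comparison, the Gödel t-conorm max(x, y) would give 0.70.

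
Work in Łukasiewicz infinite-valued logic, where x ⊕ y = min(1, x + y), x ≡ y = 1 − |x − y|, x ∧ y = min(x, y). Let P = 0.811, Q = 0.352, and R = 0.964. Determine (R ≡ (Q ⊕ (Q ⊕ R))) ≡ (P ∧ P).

Q ⊕ R = min(1, 0.352 + 0.964) = min(1, 1.316) = 1.000
Q ⊕ (Q ⊕ R) = min(1, 0.352 + 1.000) = min(1, 1.352) = 1.000
R ≡ (Q ⊕ (Q ⊕ R)) = 1 − |0.964 − 1.000| = 1 − 0.036 = 0.964
P ∧ P = min(0.811, 0.811) = 0.811
(R ≡ (Q ⊕ (Q ⊕ R))) ≡ (P ∧ P) = 1 − |0.964 − 0.811| = 1 − 0.153 = 0.847

0.847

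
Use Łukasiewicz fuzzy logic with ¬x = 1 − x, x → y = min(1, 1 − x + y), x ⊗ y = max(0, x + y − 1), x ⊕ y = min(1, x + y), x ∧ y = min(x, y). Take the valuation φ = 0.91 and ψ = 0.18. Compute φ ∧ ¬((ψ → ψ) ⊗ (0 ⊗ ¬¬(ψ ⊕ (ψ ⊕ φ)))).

ψ → ψ = min(1, 1 − 0.18 + 0.18) = min(1, 1.00) = 1.00
ψ ⊕ φ = min(1, 0.18 + 0.91) = min(1, 1.09) = 1.00
ψ ⊕ (ψ ⊕ φ) = min(1, 0.18 + 1.00) = min(1, 1.18) = 1.00
¬(ψ ⊕ (ψ ⊕ φ)) = 1 − 1.00 = 0.00
¬¬(ψ ⊕ (ψ ⊕ φ)) = 1 − 0.00 = 1.00
0 ⊗ ¬¬(ψ ⊕ (ψ ⊕ φ)) = max(0, 0.00 + 1.00 − 1) = max(0, 0.00) = 0.00
(ψ → ψ) ⊗ (0 ⊗ ¬¬(ψ ⊕ (ψ ⊕ φ))) = max(0, 1.00 + 0.00 − 1) = max(0, 0.00) = 0.00
¬((ψ → ψ) ⊗ (0 ⊗ ¬¬(ψ ⊕ (ψ ⊕ φ)))) = 1 − 0.00 = 1.00
φ ∧ ¬((ψ → ψ) ⊗ (0 ⊗ ¬¬(ψ ⊕ (ψ ⊕ φ)))) = min(0.91, 1.00) = 0.91

0.91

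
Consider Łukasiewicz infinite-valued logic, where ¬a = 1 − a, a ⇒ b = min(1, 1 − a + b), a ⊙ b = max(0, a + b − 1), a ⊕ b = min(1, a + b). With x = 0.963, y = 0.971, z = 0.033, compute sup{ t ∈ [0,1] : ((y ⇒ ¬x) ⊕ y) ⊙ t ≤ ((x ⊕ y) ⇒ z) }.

0.033

¬x = 1 − 0.963 = 0.037
y ⇒ ¬x = min(1, 1 − 0.971 + 0.037) = min(1, 0.066) = 0.066
(y ⇒ ¬x) ⊕ y = min(1, 0.066 + 0.971) = min(1, 1.037) = 1.000
So the left factor is (y ⇒ ¬x) ⊕ y = 1.000.
x ⊕ y = min(1, 0.963 + 0.971) = min(1, 1.934) = 1.000
(x ⊕ y) ⇒ z = min(1, 1 − 1.000 + 0.033) = min(1, 0.033) = 0.033
So the right-hand bound is (x ⊕ y) ⇒ z = 0.033.
The residuum of the Łukasiewicz t-norm gives the supremum: min(1, 1 − 1.000 + 0.033).
1 − 1.000 + 0.033 = 0.033, so t = min(1, 0.033) = 0.033.
Check: 1.000 ⊙ 0.033 = max(0, 0.033) = 0.033 ≤ 0.033.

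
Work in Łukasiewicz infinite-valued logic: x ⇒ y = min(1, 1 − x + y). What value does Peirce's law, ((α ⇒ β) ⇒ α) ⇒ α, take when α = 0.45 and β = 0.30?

α ⇒ β = min(1, 1 − 0.45 + 0.30) = min(1, 0.85) = 0.85
(α ⇒ β) ⇒ α = min(1, 1 − 0.85 + 0.45) = min(1, 0.60) = 0.60
((α ⇒ β) ⇒ α) ⇒ α = min(1, 1 − 0.60 + 0.45) = min(1, 0.85) = 0.85
(The value 0.85 < 1 shows this instance is not satisfied; not a Ł∞-tautology in general.)

0.85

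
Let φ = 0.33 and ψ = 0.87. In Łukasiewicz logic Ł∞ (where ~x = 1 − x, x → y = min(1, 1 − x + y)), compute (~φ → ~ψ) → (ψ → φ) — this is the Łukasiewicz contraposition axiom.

1.00

~φ = 1 − 0.33 = 0.67
~ψ = 1 − 0.87 = 0.13
~φ → ~ψ = min(1, 1 − 0.67 + 0.13) = min(1, 0.46) = 0.46
ψ → φ = min(1, 1 − 0.87 + 0.33) = min(1, 0.46) = 0.46
(~φ → ~ψ) → (ψ → φ) = min(1, 1 − 0.46 + 0.46) = min(1, 1.00) = 1.00
(As expected: an axiom of Ł∞, always 1.)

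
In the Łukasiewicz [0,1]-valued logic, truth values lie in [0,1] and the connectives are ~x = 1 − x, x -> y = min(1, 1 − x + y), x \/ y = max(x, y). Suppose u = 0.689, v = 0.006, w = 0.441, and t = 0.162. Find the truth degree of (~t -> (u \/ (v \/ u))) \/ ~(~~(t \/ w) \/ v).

0.851

~t = 1 − 0.162 = 0.838
v \/ u = max(0.006, 0.689) = 0.689
u \/ (v \/ u) = max(0.689, 0.689) = 0.689
~t -> (u \/ (v \/ u)) = min(1, 1 − 0.838 + 0.689) = min(1, 0.851) = 0.851
t \/ w = max(0.162, 0.441) = 0.441
~(t \/ w) = 1 − 0.441 = 0.559
~~(t \/ w) = 1 − 0.559 = 0.441
~~(t \/ w) \/ v = max(0.441, 0.006) = 0.441
~(~~(t \/ w) \/ v) = 1 − 0.441 = 0.559
(~t -> (u \/ (v \/ u))) \/ ~(~~(t \/ w) \/ v) = max(0.851, 0.559) = 0.851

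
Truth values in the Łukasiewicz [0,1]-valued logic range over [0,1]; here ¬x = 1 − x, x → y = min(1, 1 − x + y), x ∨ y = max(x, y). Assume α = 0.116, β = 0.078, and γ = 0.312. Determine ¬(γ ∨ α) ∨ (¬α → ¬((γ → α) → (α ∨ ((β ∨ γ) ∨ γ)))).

γ ∨ α = max(0.312, 0.116) = 0.312
¬(γ ∨ α) = 1 − 0.312 = 0.688
¬α = 1 − 0.116 = 0.884
γ → α = min(1, 1 − 0.312 + 0.116) = min(1, 0.804) = 0.804
β ∨ γ = max(0.078, 0.312) = 0.312
(β ∨ γ) ∨ γ = max(0.312, 0.312) = 0.312
α ∨ ((β ∨ γ) ∨ γ) = max(0.116, 0.312) = 0.312
(γ → α) → (α ∨ ((β ∨ γ) ∨ γ)) = min(1, 1 − 0.804 + 0.312) = min(1, 0.508) = 0.508
¬((γ → α) → (α ∨ ((β ∨ γ) ∨ γ))) = 1 − 0.508 = 0.492
¬α → ¬((γ → α) → (α ∨ ((β ∨ γ) ∨ γ))) = min(1, 1 − 0.884 + 0.492) = min(1, 0.608) = 0.608
¬(γ ∨ α) ∨ (¬α → ¬((γ → α) → (α ∨ ((β ∨ γ) ∨ γ)))) = max(0.688, 0.608) = 0.688

0.688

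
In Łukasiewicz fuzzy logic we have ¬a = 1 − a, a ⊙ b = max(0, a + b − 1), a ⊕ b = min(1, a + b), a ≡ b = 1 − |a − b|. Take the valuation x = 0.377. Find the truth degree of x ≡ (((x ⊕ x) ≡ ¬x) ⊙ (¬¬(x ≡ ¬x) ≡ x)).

x ⊕ x = min(1, 0.377 + 0.377) = min(1, 0.754) = 0.754
¬x = 1 − 0.377 = 0.623
(x ⊕ x) ≡ ¬x = 1 − |0.754 − 0.623| = 1 − 0.131 = 0.869
x ≡ ¬x = 1 − |0.377 − 0.623| = 1 − 0.246 = 0.754
¬(x ≡ ¬x) = 1 − 0.754 = 0.246
¬¬(x ≡ ¬x) = 1 − 0.246 = 0.754
¬¬(x ≡ ¬x) ≡ x = 1 − |0.754 − 0.377| = 1 − 0.377 = 0.623
((x ⊕ x) ≡ ¬x) ⊙ (¬¬(x ≡ ¬x) ≡ x) = max(0, 0.869 + 0.623 − 1) = max(0, 0.492) = 0.492
x ≡ (((x ⊕ x) ≡ ¬x) ⊙ (¬¬(x ≡ ¬x) ≡ x)) = 1 − |0.377 − 0.492| = 1 − 0.115 = 0.885

0.885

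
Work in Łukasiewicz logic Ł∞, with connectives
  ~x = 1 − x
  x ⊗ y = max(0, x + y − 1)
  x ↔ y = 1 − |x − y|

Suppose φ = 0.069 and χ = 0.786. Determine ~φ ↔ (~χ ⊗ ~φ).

~φ = 1 − 0.069 = 0.931
~χ = 1 − 0.786 = 0.214
~χ ⊗ ~φ = max(0, 0.214 + 0.931 − 1) = max(0, 0.145) = 0.145
~φ ↔ (~χ ⊗ ~φ) = 1 − |0.931 − 0.145| = 1 − 0.786 = 0.214

0.214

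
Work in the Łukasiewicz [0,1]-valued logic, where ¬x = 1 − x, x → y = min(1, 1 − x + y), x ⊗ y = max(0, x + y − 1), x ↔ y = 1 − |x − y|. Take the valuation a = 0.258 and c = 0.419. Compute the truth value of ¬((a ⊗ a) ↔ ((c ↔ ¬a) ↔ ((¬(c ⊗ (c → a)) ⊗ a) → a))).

0.677

a ⊗ a = max(0, 0.258 + 0.258 − 1) = max(0, -0.484) = 0.000
¬a = 1 − 0.258 = 0.742
c ↔ ¬a = 1 − |0.419 − 0.742| = 1 − 0.323 = 0.677
c → a = min(1, 1 − 0.419 + 0.258) = min(1, 0.839) = 0.839
c ⊗ (c → a) = max(0, 0.419 + 0.839 − 1) = max(0, 0.258) = 0.258
¬(c ⊗ (c → a)) = 1 − 0.258 = 0.742
¬(c ⊗ (c → a)) ⊗ a = max(0, 0.742 + 0.258 − 1) = max(0, 0.000) = 0.000
(¬(c ⊗ (c → a)) ⊗ a) → a = min(1, 1 − 0.000 + 0.258) = min(1, 1.258) = 1.000
(c ↔ ¬a) ↔ ((¬(c ⊗ (c → a)) ⊗ a) → a) = 1 − |0.677 − 1.000| = 1 − 0.323 = 0.677
(a ⊗ a) ↔ ((c ↔ ¬a) ↔ ((¬(c ⊗ (c → a)) ⊗ a) → a)) = 1 − |0.000 − 0.677| = 1 − 0.677 = 0.323
¬((a ⊗ a) ↔ ((c ↔ ¬a) ↔ ((¬(c ⊗ (c → a)) ⊗ a) → a))) = 1 − 0.323 = 0.677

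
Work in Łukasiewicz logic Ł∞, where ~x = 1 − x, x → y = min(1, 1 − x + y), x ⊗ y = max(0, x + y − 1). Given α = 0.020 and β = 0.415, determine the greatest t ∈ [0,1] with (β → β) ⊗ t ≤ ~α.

β → β = min(1, 1 − 0.415 + 0.415) = min(1, 1.000) = 1.000
So the left factor is β → β = 1.000.
~α = 1 − 0.020 = 0.980
So the right-hand bound is ~α = 0.980.
The residuum of the Łukasiewicz t-norm gives the supremum: min(1, 1 − 1.000 + 0.980).
1 − 1.000 + 0.980 = 0.980, so t = min(1, 0.980) = 0.980.
Check: 1.000 ⊗ 0.980 = max(0, 0.980) = 0.980 ≤ 0.980.

0.980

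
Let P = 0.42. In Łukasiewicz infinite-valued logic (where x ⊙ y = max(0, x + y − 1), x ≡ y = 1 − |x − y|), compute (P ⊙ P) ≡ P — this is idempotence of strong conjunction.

0.58

P ⊙ P = max(0, 0.42 + 0.42 − 1) = max(0, -0.16) = 0.00
(P ⊙ P) ≡ P = 1 − |0.00 − 0.42| = 1 − 0.42 = 0.58
(The value 0.58 < 1 shows this instance is not satisfied; fails in Ł∞ since a ⊗ a = max(0, 2a−1) ≠ a in general.)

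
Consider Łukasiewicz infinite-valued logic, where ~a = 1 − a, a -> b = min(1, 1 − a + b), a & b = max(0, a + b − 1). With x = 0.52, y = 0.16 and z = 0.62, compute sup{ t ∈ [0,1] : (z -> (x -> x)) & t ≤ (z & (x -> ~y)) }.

x -> x = min(1, 1 − 0.52 + 0.52) = min(1, 1.00) = 1.00
z -> (x -> x) = min(1, 1 − 0.62 + 1.00) = min(1, 1.38) = 1.00
So the left factor is z -> (x -> x) = 1.00.
~y = 1 − 0.16 = 0.84
x -> ~y = min(1, 1 − 0.52 + 0.84) = min(1, 1.32) = 1.00
z & (x -> ~y) = max(0, 0.62 + 1.00 − 1) = max(0, 0.62) = 0.62
So the right-hand bound is z & (x -> ~y) = 0.62.
The residuum of the Łukasiewicz t-norm gives the supremum: min(1, 1 − 1.00 + 0.62).
1 − 1.00 + 0.62 = 0.62, so t = min(1, 0.62) = 0.62.
Check: 1.00 & 0.62 = max(0, 0.62) = 0.62 ≤ 0.62.

0.62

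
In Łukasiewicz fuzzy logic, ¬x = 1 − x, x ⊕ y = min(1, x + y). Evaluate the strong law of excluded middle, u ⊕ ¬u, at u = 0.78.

¬u = 1 − 0.78 = 0.22
u ⊕ ¬u = min(1, 0.78 + 0.22) = min(1, 1.00) = 1.00
(As expected: always 1 in Ł∞ since a ⊕ (1−a) = 1.)

1.00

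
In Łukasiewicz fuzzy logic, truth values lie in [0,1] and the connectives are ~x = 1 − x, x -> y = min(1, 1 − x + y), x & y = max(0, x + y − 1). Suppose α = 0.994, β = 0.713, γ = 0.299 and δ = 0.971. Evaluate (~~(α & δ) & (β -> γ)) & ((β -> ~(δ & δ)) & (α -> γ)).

α & δ = max(0, 0.994 + 0.971 − 1) = max(0, 0.965) = 0.965
~(α & δ) = 1 − 0.965 = 0.035
~~(α & δ) = 1 − 0.035 = 0.965
β -> γ = min(1, 1 − 0.713 + 0.299) = min(1, 0.586) = 0.586
~~(α & δ) & (β -> γ) = max(0, 0.965 + 0.586 − 1) = max(0, 0.551) = 0.551
δ & δ = max(0, 0.971 + 0.971 − 1) = max(0, 0.942) = 0.942
~(δ & δ) = 1 − 0.942 = 0.058
β -> ~(δ & δ) = min(1, 1 − 0.713 + 0.058) = min(1, 0.345) = 0.345
α -> γ = min(1, 1 − 0.994 + 0.299) = min(1, 0.305) = 0.305
(β -> ~(δ & δ)) & (α -> γ) = max(0, 0.345 + 0.305 − 1) = max(0, -0.350) = 0.000
(~~(α & δ) & (β -> γ)) & ((β -> ~(δ & δ)) & (α -> γ)) = max(0, 0.551 + 0.000 − 1) = max(0, -0.449) = 0.000

0.000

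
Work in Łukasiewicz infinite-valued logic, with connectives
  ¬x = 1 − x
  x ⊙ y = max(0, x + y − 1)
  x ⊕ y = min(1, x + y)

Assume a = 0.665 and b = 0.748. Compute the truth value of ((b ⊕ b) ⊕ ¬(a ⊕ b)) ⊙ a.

b ⊕ b = min(1, 0.748 + 0.748) = min(1, 1.496) = 1.000
a ⊕ b = min(1, 0.665 + 0.748) = min(1, 1.413) = 1.000
¬(a ⊕ b) = 1 − 1.000 = 0.000
(b ⊕ b) ⊕ ¬(a ⊕ b) = min(1, 1.000 + 0.000) = min(1, 1.000) = 1.000
((b ⊕ b) ⊕ ¬(a ⊕ b)) ⊙ a = max(0, 1.000 + 0.665 − 1) = max(0, 0.665) = 0.665

0.665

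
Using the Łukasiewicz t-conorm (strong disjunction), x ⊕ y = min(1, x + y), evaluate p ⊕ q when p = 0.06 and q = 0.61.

p ⊕ q = min(1, 0.06 + 0.61) = min(1, 0.67) = 0.67
For comparison, the Gödel t-conorm max(x, y) would give 0.61.

0.67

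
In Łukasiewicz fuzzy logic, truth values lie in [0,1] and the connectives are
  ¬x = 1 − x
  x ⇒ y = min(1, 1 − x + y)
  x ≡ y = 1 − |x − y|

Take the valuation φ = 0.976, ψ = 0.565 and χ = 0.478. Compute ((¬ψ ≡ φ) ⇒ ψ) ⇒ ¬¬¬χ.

¬ψ = 1 − 0.565 = 0.435
¬ψ ≡ φ = 1 − |0.435 − 0.976| = 1 − 0.541 = 0.459
(¬ψ ≡ φ) ⇒ ψ = min(1, 1 − 0.459 + 0.565) = min(1, 1.106) = 1.000
¬χ = 1 − 0.478 = 0.522
¬¬χ = 1 − 0.522 = 0.478
¬¬¬χ = 1 − 0.478 = 0.522
((¬ψ ≡ φ) ⇒ ψ) ⇒ ¬¬¬χ = min(1, 1 − 1.000 + 0.522) = min(1, 0.522) = 0.522

0.522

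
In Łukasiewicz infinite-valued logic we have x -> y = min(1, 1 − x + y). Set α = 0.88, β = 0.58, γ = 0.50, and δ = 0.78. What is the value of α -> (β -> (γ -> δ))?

γ -> δ = min(1, 1 − 0.50 + 0.78) = min(1, 1.28) = 1.00
β -> (γ -> δ) = min(1, 1 − 0.58 + 1.00) = min(1, 1.42) = 1.00
α -> (β -> (γ -> δ)) = min(1, 1 − 0.88 + 1.00) = min(1, 1.12) = 1.00

1.00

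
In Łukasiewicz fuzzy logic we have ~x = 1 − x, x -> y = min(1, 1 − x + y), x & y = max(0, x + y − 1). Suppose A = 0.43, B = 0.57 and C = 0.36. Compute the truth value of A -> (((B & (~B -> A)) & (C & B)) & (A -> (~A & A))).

0.57

~B = 1 − 0.57 = 0.43
~B -> A = min(1, 1 − 0.43 + 0.43) = min(1, 1.00) = 1.00
B & (~B -> A) = max(0, 0.57 + 1.00 − 1) = max(0, 0.57) = 0.57
C & B = max(0, 0.36 + 0.57 − 1) = max(0, -0.07) = 0.00
(B & (~B -> A)) & (C & B) = max(0, 0.57 + 0.00 − 1) = max(0, -0.43) = 0.00
~A = 1 − 0.43 = 0.57
~A & A = max(0, 0.57 + 0.43 − 1) = max(0, 0.00) = 0.00
A -> (~A & A) = min(1, 1 − 0.43 + 0.00) = min(1, 0.57) = 0.57
((B & (~B -> A)) & (C & B)) & (A -> (~A & A)) = max(0, 0.00 + 0.57 − 1) = max(0, -0.43) = 0.00
A -> (((B & (~B -> A)) & (C & B)) & (A -> (~A & A))) = min(1, 1 − 0.43 + 0.00) = min(1, 0.57) = 0.57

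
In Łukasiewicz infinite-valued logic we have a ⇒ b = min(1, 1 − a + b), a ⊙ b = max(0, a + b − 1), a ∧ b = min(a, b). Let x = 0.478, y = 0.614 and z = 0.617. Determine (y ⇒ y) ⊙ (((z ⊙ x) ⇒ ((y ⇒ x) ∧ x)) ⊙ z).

0.617

y ⇒ y = min(1, 1 − 0.614 + 0.614) = min(1, 1.000) = 1.000
z ⊙ x = max(0, 0.617 + 0.478 − 1) = max(0, 0.095) = 0.095
y ⇒ x = min(1, 1 − 0.614 + 0.478) = min(1, 0.864) = 0.864
(y ⇒ x) ∧ x = min(0.864, 0.478) = 0.478
(z ⊙ x) ⇒ ((y ⇒ x) ∧ x) = min(1, 1 − 0.095 + 0.478) = min(1, 1.383) = 1.000
((z ⊙ x) ⇒ ((y ⇒ x) ∧ x)) ⊙ z = max(0, 1.000 + 0.617 − 1) = max(0, 0.617) = 0.617
(y ⇒ y) ⊙ (((z ⊙ x) ⇒ ((y ⇒ x) ∧ x)) ⊙ z) = max(0, 1.000 + 0.617 − 1) = max(0, 0.617) = 0.617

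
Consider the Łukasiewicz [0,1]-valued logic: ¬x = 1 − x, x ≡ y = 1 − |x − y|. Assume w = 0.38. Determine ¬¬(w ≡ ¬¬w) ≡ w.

0.38

¬w = 1 − 0.38 = 0.62
¬¬w = 1 − 0.62 = 0.38
w ≡ ¬¬w = 1 − |0.38 − 0.38| = 1 − 0.00 = 1.00
¬(w ≡ ¬¬w) = 1 − 1.00 = 0.00
¬¬(w ≡ ¬¬w) = 1 − 0.00 = 1.00
¬¬(w ≡ ¬¬w) ≡ w = 1 − |1.00 − 0.38| = 1 − 0.62 = 0.38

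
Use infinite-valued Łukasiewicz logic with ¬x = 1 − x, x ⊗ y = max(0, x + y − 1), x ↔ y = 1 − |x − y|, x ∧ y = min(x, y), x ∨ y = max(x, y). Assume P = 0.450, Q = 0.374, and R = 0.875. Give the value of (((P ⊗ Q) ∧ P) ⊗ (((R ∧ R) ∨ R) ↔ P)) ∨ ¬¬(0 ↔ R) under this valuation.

P ⊗ Q = max(0, 0.450 + 0.374 − 1) = max(0, -0.176) = 0.000
(P ⊗ Q) ∧ P = min(0.000, 0.450) = 0.000
R ∧ R = min(0.875, 0.875) = 0.875
(R ∧ R) ∨ R = max(0.875, 0.875) = 0.875
((R ∧ R) ∨ R) ↔ P = 1 − |0.875 − 0.450| = 1 − 0.425 = 0.575
((P ⊗ Q) ∧ P) ⊗ (((R ∧ R) ∨ R) ↔ P) = max(0, 0.000 + 0.575 − 1) = max(0, -0.425) = 0.000
0 ↔ R = 1 − |0.000 − 0.875| = 1 − 0.875 = 0.125
¬(0 ↔ R) = 1 − 0.125 = 0.875
¬¬(0 ↔ R) = 1 − 0.875 = 0.125
(((P ⊗ Q) ∧ P) ⊗ (((R ∧ R) ∨ R) ↔ P)) ∨ ¬¬(0 ↔ R) = max(0.000, 0.125) = 0.125

0.125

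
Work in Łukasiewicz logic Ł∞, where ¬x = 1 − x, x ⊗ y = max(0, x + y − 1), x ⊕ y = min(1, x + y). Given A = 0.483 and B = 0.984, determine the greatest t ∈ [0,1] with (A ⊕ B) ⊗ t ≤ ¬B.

A ⊕ B = min(1, 0.483 + 0.984) = min(1, 1.467) = 1.000
So the left factor is A ⊕ B = 1.000.
¬B = 1 − 0.984 = 0.016
So the right-hand bound is ¬B = 0.016.
The residuum of the Łukasiewicz t-norm gives the supremum: min(1, 1 − 1.000 + 0.016).
1 − 1.000 + 0.016 = 0.016, so t = min(1, 0.016) = 0.016.
Check: 1.000 ⊗ 0.016 = max(0, 0.016) = 0.016 ≤ 0.016.

0.016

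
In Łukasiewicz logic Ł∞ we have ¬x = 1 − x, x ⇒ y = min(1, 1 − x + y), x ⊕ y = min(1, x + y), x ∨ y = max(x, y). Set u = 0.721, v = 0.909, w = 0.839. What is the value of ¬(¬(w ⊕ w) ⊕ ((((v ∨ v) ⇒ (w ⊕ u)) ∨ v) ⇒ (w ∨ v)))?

0.091

w ⊕ w = min(1, 0.839 + 0.839) = min(1, 1.678) = 1.000
¬(w ⊕ w) = 1 − 1.000 = 0.000
v ∨ v = max(0.909, 0.909) = 0.909
w ⊕ u = min(1, 0.839 + 0.721) = min(1, 1.560) = 1.000
(v ∨ v) ⇒ (w ⊕ u) = min(1, 1 − 0.909 + 1.000) = min(1, 1.091) = 1.000
((v ∨ v) ⇒ (w ⊕ u)) ∨ v = max(1.000, 0.909) = 1.000
w ∨ v = max(0.839, 0.909) = 0.909
(((v ∨ v) ⇒ (w ⊕ u)) ∨ v) ⇒ (w ∨ v) = min(1, 1 − 1.000 + 0.909) = min(1, 0.909) = 0.909
¬(w ⊕ w) ⊕ ((((v ∨ v) ⇒ (w ⊕ u)) ∨ v) ⇒ (w ∨ v)) = min(1, 0.000 + 0.909) = min(1, 0.909) = 0.909
¬(¬(w ⊕ w) ⊕ ((((v ∨ v) ⇒ (w ⊕ u)) ∨ v) ⇒ (w ∨ v))) = 1 − 0.909 = 0.091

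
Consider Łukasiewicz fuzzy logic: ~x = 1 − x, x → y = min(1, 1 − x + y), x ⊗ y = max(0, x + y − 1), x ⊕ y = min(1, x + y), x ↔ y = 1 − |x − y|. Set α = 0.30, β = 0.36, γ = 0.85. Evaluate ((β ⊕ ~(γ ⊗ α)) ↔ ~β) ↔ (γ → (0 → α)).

0.64

γ ⊗ α = max(0, 0.85 + 0.30 − 1) = max(0, 0.15) = 0.15
~(γ ⊗ α) = 1 − 0.15 = 0.85
β ⊕ ~(γ ⊗ α) = min(1, 0.36 + 0.85) = min(1, 1.21) = 1.00
~β = 1 − 0.36 = 0.64
(β ⊕ ~(γ ⊗ α)) ↔ ~β = 1 − |1.00 − 0.64| = 1 − 0.36 = 0.64
0 → α = min(1, 1 − 0.00 + 0.30) = min(1, 1.30) = 1.00
γ → (0 → α) = min(1, 1 − 0.85 + 1.00) = min(1, 1.15) = 1.00
((β ⊕ ~(γ ⊗ α)) ↔ ~β) ↔ (γ → (0 → α)) = 1 − |0.64 − 1.00| = 1 − 0.36 = 0.64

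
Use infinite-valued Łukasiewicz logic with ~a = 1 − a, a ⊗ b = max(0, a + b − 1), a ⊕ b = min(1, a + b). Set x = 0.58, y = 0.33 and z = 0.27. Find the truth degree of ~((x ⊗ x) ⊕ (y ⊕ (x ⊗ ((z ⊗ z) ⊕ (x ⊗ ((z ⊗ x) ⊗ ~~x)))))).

x ⊗ x = max(0, 0.58 + 0.58 − 1) = max(0, 0.16) = 0.16
z ⊗ z = max(0, 0.27 + 0.27 − 1) = max(0, -0.46) = 0.00
z ⊗ x = max(0, 0.27 + 0.58 − 1) = max(0, -0.15) = 0.00
~x = 1 − 0.58 = 0.42
~~x = 1 − 0.42 = 0.58
(z ⊗ x) ⊗ ~~x = max(0, 0.00 + 0.58 − 1) = max(0, -0.42) = 0.00
x ⊗ ((z ⊗ x) ⊗ ~~x) = max(0, 0.58 + 0.00 − 1) = max(0, -0.42) = 0.00
(z ⊗ z) ⊕ (x ⊗ ((z ⊗ x) ⊗ ~~x)) = min(1, 0.00 + 0.00) = min(1, 0.00) = 0.00
x ⊗ ((z ⊗ z) ⊕ (x ⊗ ((z ⊗ x) ⊗ ~~x))) = max(0, 0.58 + 0.00 − 1) = max(0, -0.42) = 0.00
y ⊕ (x ⊗ ((z ⊗ z) ⊕ (x ⊗ ((z ⊗ x) ⊗ ~~x)))) = min(1, 0.33 + 0.00) = min(1, 0.33) = 0.33
(x ⊗ x) ⊕ (y ⊕ (x ⊗ ((z ⊗ z) ⊕ (x ⊗ ((z ⊗ x) ⊗ ~~x))))) = min(1, 0.16 + 0.33) = min(1, 0.49) = 0.49
~((x ⊗ x) ⊕ (y ⊕ (x ⊗ ((z ⊗ z) ⊕ (x ⊗ ((z ⊗ x) ⊗ ~~x)))))) = 1 − 0.49 = 0.51

0.51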